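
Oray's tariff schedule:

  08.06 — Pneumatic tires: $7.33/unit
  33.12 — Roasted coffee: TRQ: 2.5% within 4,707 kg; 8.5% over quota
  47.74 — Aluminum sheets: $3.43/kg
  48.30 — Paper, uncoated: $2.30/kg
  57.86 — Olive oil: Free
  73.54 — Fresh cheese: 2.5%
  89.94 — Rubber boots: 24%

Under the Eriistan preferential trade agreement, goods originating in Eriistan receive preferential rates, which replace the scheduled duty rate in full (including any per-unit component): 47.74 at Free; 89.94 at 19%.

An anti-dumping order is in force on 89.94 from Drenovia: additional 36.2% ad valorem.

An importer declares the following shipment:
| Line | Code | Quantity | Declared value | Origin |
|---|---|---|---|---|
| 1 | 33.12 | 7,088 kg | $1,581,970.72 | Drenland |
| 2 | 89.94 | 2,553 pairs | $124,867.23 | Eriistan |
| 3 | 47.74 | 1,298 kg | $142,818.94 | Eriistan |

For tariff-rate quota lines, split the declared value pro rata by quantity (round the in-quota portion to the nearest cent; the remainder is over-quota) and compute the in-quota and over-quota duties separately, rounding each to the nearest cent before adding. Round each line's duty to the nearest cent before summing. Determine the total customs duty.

Line 1 (33.12, Drenland, 7,088 kg, $1,581,970.72):
Code 33.12 is under a tariff-rate quota (threshold 4,707 kg). In-quota: 4,707 kg at 2.5%; over-quota: 2,381 kg at 8.5%.
Pro-rata value split: in-quota = $1,581,970.72 × 4,707/7,088 = $1,050,555.33; over-quota = $1,581,970.72 − $1,050,555.33 = $531,415.39.
In-quota duty = $1,050,555.33 × 2.5% = $26,263.88. Over-quota duty = $531,415.39 × 8.5% = $45,170.31.
Line duty = $26,263.88 + $45,170.31 = $71,434.19.
Line 2 (89.94, Eriistan, 2,553 pairs, $124,867.23):
Base rate for 89.94 is 24%.
Origin Eriistan qualifies under the Oray–Eriistan agreement and 89.94 is covered: preferential rate 19% applies instead.
The additional-duty order on 89.94 targets Drenovia, not Eriistan; it does not apply.
Duty = $124,867.23 × 19% = $23,724.77.
Line 3 (47.74, Eriistan, 1,298 kg, $142,818.94):
Base rate for 47.74 is $3.43/kg.
Origin Eriistan qualifies under the Oray–Eriistan agreement and 47.74 is covered: preferential rate Free applies instead.
Duty = $142,818.94 × 0% = $0.00.
Total = $71,434.19 + $23,724.77 + $0.00 = $95,158.96.

$95,158.96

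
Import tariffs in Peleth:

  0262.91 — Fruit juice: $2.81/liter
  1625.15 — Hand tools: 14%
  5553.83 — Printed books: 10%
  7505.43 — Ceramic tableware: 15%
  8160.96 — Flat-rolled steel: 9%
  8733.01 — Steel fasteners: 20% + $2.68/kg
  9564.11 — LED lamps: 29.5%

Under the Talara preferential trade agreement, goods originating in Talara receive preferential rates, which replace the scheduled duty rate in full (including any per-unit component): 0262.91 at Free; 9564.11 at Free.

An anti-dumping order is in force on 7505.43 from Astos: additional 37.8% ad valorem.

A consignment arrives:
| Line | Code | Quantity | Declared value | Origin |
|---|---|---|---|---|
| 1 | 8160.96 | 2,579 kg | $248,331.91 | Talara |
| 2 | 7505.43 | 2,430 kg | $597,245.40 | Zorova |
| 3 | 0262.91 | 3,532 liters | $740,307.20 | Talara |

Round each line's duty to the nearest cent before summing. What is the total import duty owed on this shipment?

Line 1 (8160.96, Talara, 2,579 kg, $248,331.91):
Base rate for 8160.96 is 9%.
Origin Talara is the FTA partner but 8160.96 is not on the preference list; base rate stands.
Duty = $248,331.91 × 9% = $22,349.87.
Line 2 (7505.43, Zorova, 2,430 kg, $597,245.40):
Base rate for 7505.43 is 15%.
The additional-duty order on 7505.43 targets Astos, not Zorova; it does not apply.
Duty = $597,245.40 × 15% = $89,586.81.
Line 3 (0262.91, Talara, 3,532 liters, $740,307.20):
Base rate for 0262.91 is $2.81/liter.
Origin Talara qualifies under the Peleth–Talara agreement and 0262.91 is covered: preferential rate Free applies instead.
Duty = $740,307.20 × 0% = $0.00.
Total = $22,349.87 + $89,586.81 + $0.00 = $111,936.68.

$111,936.68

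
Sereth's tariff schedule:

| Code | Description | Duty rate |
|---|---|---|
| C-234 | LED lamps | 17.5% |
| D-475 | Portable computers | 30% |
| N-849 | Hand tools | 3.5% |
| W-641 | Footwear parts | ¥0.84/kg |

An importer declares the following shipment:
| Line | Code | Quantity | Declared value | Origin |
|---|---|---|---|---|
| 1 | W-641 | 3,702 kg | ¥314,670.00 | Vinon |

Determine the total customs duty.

¥3,109.68

Line 1 (W-641, Vinon, 3,702 kg, ¥314,670.00):
Base rate for W-641 is ¥0.84/kg.
Duty = 3,702 × ¥0.84 = ¥3,109.68.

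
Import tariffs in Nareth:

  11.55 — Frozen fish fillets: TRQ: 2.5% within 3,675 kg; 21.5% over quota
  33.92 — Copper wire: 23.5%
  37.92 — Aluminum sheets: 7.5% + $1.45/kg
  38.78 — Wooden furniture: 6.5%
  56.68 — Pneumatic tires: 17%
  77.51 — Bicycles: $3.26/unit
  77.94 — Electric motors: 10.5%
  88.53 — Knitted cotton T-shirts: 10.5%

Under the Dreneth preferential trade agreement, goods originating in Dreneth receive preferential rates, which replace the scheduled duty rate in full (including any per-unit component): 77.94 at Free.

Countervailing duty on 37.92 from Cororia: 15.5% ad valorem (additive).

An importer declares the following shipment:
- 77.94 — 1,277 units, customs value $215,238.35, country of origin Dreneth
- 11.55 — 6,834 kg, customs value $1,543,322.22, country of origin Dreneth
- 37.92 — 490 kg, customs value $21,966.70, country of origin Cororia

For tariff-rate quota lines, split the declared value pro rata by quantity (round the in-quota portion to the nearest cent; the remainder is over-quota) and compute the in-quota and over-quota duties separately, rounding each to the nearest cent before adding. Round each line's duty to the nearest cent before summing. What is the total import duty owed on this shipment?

Line 1 (77.94, Dreneth, 1,277 units, $215,238.35):
Base rate for 77.94 is 10.5%.
Origin Dreneth qualifies under the Nareth–Dreneth agreement and 77.94 is covered: preferential rate Free applies instead.
Duty = $215,238.35 × 0% = $0.00.
Line 2 (11.55, Dreneth, 6,834 kg, $1,543,322.22):
Code 11.55 is under a tariff-rate quota (threshold 3,675 kg). In-quota: 3,675 kg at 2.5%; over-quota: 3,159 kg at 21.5%.
Pro-rata value split: in-quota = $1,543,322.22 × 3,675/6,834 = $829,925.25; over-quota = $1,543,322.22 − $829,925.25 = $713,396.97.
In-quota duty = $829,925.25 × 2.5% = $20,748.13. Over-quota duty = $713,396.97 × 21.5% = $153,380.35.
Line duty = $20,748.13 + $153,380.35 = $174,128.48.
Line 3 (37.92, Cororia, 490 kg, $21,966.70):
Base rate for 37.92 is 7.5% + $1.45/kg.
Additional duty on 37.92 from Cororia: +15.5%. Applied ad valorem rate: 7.5% + 15.5% = 23%.
Duty = $21,966.70 × 23% + 490 × $1.45 = $5,762.84.
Total = $0.00 + $174,128.48 + $5,762.84 = $179,891.32.

$179,891.32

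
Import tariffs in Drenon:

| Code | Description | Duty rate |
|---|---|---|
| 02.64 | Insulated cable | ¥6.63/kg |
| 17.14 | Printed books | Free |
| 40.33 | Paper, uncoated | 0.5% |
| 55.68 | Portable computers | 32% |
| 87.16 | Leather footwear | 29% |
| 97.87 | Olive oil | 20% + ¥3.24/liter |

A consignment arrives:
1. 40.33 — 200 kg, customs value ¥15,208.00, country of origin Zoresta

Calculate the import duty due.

¥76.04

Line 1 (40.33, Zoresta, 200 kg, ¥15,208.00):
Base rate for 40.33 is 0.5%.
Duty = ¥15,208.00 × 0.5% = ¥76.04.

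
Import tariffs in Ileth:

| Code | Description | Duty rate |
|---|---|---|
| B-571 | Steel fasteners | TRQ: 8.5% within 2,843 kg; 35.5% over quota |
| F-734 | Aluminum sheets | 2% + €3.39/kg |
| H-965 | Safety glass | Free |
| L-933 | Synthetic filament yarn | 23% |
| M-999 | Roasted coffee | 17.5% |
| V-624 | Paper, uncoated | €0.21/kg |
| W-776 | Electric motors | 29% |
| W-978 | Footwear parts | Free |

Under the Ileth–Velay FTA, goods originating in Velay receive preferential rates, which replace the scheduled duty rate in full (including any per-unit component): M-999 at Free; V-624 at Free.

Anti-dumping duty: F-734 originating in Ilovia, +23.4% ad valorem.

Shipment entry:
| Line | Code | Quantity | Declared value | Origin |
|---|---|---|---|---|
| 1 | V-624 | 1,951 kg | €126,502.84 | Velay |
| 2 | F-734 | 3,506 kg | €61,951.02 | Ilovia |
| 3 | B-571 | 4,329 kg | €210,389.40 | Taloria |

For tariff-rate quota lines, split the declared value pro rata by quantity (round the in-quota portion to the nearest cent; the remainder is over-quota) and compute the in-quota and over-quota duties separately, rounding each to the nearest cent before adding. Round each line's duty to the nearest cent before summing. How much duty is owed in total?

€65,003.29

Line 1 (V-624, Velay, 1,951 kg, €126,502.84):
Base rate for V-624 is €0.21/kg.
Origin Velay qualifies under the Ileth–Velay agreement and V-624 is covered: preferential rate Free applies instead.
Duty = €126,502.84 × 0% = €0.00.
Line 2 (F-734, Ilovia, 3,506 kg, €61,951.02):
Base rate for F-734 is 2% + €3.39/kg.
Additional duty on F-734 from Ilovia: +23.4%. Applied ad valorem rate: 2% + 23.4% = 25.4%.
Duty = €61,951.02 × 25.4% + 3,506 × €3.39 = €27,620.90.
Line 3 (B-571, Taloria, 4,329 kg, €210,389.40):
Code B-571 is under a tariff-rate quota (threshold 2,843 kg). In-quota: 2,843 kg at 8.5%; over-quota: 1,486 kg at 35.5%.
Pro-rata value split: in-quota = €210,389.40 × 2,843/4,329 = €138,169.80; over-quota = €210,389.40 − €138,169.80 = €72,219.60.
In-quota duty = €138,169.80 × 8.5% = €11,744.43. Over-quota duty = €72,219.60 × 35.5% = €25,637.96.
Line duty = €11,744.43 + €25,637.96 = €37,382.39.
Total = €0.00 + €27,620.90 + €37,382.39 = €65,003.29.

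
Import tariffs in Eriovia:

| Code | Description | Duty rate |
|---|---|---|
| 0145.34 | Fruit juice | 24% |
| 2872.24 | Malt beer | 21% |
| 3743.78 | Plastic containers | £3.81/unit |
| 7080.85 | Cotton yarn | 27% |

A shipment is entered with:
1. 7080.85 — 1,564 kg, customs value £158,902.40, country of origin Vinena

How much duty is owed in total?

Line 1 (7080.85, Vinena, 1,564 kg, £158,902.40):
Base rate for 7080.85 is 27%.
Duty = £158,902.40 × 27% = £42,903.65.

£42,903.65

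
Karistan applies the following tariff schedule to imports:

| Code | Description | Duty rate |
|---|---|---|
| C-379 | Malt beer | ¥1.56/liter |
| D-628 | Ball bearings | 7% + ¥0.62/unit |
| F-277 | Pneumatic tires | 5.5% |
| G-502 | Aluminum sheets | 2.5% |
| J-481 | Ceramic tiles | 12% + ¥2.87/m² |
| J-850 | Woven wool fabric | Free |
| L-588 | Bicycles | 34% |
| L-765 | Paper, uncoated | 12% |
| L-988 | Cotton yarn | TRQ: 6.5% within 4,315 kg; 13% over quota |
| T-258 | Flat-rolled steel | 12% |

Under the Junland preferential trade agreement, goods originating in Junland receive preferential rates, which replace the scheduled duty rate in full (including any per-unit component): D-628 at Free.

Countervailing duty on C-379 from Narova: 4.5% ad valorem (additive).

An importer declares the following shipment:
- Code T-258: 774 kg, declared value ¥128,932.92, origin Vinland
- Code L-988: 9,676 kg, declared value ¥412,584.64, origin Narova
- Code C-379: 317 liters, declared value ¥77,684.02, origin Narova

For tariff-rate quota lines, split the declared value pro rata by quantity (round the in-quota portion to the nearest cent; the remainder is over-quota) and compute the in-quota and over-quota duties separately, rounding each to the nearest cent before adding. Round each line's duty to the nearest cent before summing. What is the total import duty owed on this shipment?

Line 1 (T-258, Vinland, 774 kg, ¥128,932.92):
Base rate for T-258 is 12%.
Duty = ¥128,932.92 × 12% = ¥15,471.95.
Line 2 (L-988, Narova, 9,676 kg, ¥412,584.64):
Code L-988 is under a tariff-rate quota (threshold 4,315 kg). In-quota: 4,315 kg at 6.5%; over-quota: 5,361 kg at 13%.
Pro-rata value split: in-quota = ¥412,584.64 × 4,315/9,676 = ¥183,991.60; over-quota = ¥412,584.64 − ¥183,991.60 = ¥228,593.04.
In-quota duty = ¥183,991.60 × 6.5% = ¥11,959.45. Over-quota duty = ¥228,593.04 × 13% = ¥29,717.10.
Line duty = ¥11,959.45 + ¥29,717.10 = ¥41,676.55.
Line 3 (C-379, Narova, 317 liters, ¥77,684.02):
Base rate for C-379 is ¥1.56/liter.
Additional duty on C-379 from Narova: +4.5% ad valorem. Applied ad valorem rate = 4.5%.
Duty = ¥77,684.02 × 4.5% + 317 × ¥1.56 = ¥3,990.30.
Total = ¥15,471.95 + ¥41,676.55 + ¥3,990.30 = ¥61,138.80.

¥61,138.80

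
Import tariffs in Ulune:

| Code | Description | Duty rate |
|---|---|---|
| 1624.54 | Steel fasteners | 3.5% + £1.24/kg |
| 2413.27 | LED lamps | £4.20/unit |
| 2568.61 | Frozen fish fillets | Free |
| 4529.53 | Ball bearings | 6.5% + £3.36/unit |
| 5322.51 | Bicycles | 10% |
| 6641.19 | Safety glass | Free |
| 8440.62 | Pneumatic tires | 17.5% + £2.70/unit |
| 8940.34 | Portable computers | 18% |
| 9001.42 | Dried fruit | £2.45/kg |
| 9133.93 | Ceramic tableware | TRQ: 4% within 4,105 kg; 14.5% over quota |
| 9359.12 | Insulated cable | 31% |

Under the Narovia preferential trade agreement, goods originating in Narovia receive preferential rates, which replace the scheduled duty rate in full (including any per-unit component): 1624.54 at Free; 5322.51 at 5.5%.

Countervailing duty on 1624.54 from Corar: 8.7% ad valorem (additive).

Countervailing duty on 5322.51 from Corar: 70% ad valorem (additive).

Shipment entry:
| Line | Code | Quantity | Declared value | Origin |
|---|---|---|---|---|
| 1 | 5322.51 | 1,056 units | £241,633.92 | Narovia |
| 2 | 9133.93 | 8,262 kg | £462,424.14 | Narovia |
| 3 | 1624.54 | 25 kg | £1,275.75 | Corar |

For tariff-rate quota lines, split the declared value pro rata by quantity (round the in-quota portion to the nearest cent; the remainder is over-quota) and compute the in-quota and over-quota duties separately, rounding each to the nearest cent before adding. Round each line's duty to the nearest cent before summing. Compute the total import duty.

Line 1 (5322.51, Narovia, 1,056 units, £241,633.92):
Base rate for 5322.51 is 10%.
Origin Narovia qualifies under the Ulune–Narovia agreement and 5322.51 is covered: preferential rate 5.5% applies instead.
The additional-duty order on 5322.51 targets Corar, not Narovia; it does not apply.
Duty = £241,633.92 × 5.5% = £13,289.87.
Line 2 (9133.93, Narovia, 8,262 kg, £462,424.14):
Code 9133.93 is under a tariff-rate quota (threshold 4,105 kg). In-quota: 4,105 kg at 4%; over-quota: 4,157 kg at 14.5%.
Pro-rata value split: in-quota = £462,424.14 × 4,105/8,262 = £229,756.85; over-quota = £462,424.14 − £229,756.85 = £232,667.29.
In-quota duty = £229,756.85 × 4% = £9,190.27. Over-quota duty = £232,667.29 × 14.5% = £33,736.76.
Line duty = £9,190.27 + £33,736.76 = £42,927.03.
Line 3 (1624.54, Corar, 25 kg, £1,275.75):
Base rate for 1624.54 is 3.5% + £1.24/kg.
1624.54 has an FTA preferential rate, but origin Corar is not Narovia; base rate stands.
Additional duty on 1624.54 from Corar: +8.7%. Applied ad valorem rate: 3.5% + 8.7% = 12.2%.
Duty = £1,275.75 × 12.2% + 25 × £1.24 = £186.64.
Total = £13,289.87 + £42,927.03 + £186.64 = £56,403.54.

£56,403.54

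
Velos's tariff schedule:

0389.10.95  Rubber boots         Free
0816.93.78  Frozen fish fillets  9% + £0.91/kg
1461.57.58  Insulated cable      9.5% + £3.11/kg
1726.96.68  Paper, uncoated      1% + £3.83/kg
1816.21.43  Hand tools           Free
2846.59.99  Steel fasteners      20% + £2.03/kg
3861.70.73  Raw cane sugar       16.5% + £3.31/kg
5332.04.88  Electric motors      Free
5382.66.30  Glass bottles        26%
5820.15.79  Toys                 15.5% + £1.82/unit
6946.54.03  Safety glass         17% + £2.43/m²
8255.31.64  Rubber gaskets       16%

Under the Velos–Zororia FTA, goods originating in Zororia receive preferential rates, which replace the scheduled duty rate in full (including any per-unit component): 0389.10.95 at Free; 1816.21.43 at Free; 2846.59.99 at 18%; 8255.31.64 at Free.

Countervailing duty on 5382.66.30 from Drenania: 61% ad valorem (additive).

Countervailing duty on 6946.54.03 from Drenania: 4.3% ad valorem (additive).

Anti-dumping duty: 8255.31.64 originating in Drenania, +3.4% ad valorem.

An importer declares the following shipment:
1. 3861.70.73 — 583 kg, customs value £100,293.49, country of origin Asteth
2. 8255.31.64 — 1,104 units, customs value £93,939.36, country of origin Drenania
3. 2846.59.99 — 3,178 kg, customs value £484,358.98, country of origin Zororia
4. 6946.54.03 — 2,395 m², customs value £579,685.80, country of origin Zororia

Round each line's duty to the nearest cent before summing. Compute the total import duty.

£228,253.46

Line 1 (3861.70.73, Asteth, 583 kg, £100,293.49):
Base rate for 3861.70.73 is 16.5% + £3.31/kg.
Duty = £100,293.49 × 16.5% + 583 × £3.31 = £18,478.16.
Line 2 (8255.31.64, Drenania, 1,104 units, £93,939.36):
Base rate for 8255.31.64 is 16%.
8255.31.64 has an FTA preferential rate, but origin Drenania is not Zororia; base rate stands.
Additional duty on 8255.31.64 from Drenania: +3.4%. Applied ad valorem rate: 16% + 3.4% = 19.4%.
Duty = £93,939.36 × 19.4% = £18,224.24.
Line 3 (2846.59.99, Zororia, 3,178 kg, £484,358.98):
Base rate for 2846.59.99 is 20% + £2.03/kg.
Origin Zororia qualifies under the Velos–Zororia agreement and 2846.59.99 is covered: preferential rate 18% applies instead.
Duty = £484,358.98 × 18% = £87,184.62.
Line 4 (6946.54.03, Zororia, 2,395 m², £579,685.80):
Base rate for 6946.54.03 is 17% + £2.43/m².
Origin Zororia is the FTA partner but 6946.54.03 is not on the preference list; base rate stands.
The additional-duty order on 6946.54.03 targets Drenania, not Zororia; it does not apply.
Duty = £579,685.80 × 17% + 2,395 × £2.43 = £104,366.44.
Total = £18,478.16 + £18,224.24 + £87,184.62 + £104,366.44 = £228,253.46.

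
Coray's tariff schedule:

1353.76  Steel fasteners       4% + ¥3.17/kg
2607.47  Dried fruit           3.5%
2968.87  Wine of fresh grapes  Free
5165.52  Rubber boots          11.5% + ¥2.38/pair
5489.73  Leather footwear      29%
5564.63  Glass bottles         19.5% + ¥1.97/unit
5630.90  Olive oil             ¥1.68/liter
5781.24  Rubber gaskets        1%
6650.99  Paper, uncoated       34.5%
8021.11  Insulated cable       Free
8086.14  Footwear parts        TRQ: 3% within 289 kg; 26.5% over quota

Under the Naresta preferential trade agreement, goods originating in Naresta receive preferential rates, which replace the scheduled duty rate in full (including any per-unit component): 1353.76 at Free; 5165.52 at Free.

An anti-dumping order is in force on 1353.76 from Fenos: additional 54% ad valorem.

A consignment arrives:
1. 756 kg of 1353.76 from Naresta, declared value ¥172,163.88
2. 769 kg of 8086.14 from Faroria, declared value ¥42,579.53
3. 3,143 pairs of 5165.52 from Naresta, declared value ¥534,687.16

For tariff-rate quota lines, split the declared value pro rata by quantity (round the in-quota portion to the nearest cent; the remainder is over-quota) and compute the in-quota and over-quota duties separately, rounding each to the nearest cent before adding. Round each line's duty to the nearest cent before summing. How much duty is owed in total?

Line 1 (1353.76, Naresta, 756 kg, ¥172,163.88):
Base rate for 1353.76 is 4% + ¥3.17/kg.
Origin Naresta qualifies under the Coray–Naresta agreement and 1353.76 is covered: preferential rate Free applies instead.
The additional-duty order on 1353.76 targets Fenos, not Naresta; it does not apply.
Duty = ¥172,163.88 × 0% = ¥0.00.
Line 2 (8086.14, Faroria, 769 kg, ¥42,579.53):
Code 8086.14 is under a tariff-rate quota (threshold 289 kg). In-quota: 289 kg at 3%; over-quota: 480 kg at 26.5%.
Pro-rata value split: in-quota = ¥42,579.53 × 289/769 = ¥16,001.93; over-quota = ¥42,579.53 − ¥16,001.93 = ¥26,577.60.
In-quota duty = ¥16,001.93 × 3% = ¥480.06. Over-quota duty = ¥26,577.60 × 26.5% = ¥7,043.06.
Line duty = ¥480.06 + ¥7,043.06 = ¥7,523.12.
Line 3 (5165.52, Naresta, 3,143 pairs, ¥534,687.16):
Base rate for 5165.52 is 11.5% + ¥2.38/pair.
Origin Naresta qualifies under the Coray–Naresta agreement and 5165.52 is covered: preferential rate Free applies instead.
Duty = ¥534,687.16 × 0% = ¥0.00.
Total = ¥0.00 + ¥7,523.12 + ¥0.00 = ¥7,523.12.

¥7,523.12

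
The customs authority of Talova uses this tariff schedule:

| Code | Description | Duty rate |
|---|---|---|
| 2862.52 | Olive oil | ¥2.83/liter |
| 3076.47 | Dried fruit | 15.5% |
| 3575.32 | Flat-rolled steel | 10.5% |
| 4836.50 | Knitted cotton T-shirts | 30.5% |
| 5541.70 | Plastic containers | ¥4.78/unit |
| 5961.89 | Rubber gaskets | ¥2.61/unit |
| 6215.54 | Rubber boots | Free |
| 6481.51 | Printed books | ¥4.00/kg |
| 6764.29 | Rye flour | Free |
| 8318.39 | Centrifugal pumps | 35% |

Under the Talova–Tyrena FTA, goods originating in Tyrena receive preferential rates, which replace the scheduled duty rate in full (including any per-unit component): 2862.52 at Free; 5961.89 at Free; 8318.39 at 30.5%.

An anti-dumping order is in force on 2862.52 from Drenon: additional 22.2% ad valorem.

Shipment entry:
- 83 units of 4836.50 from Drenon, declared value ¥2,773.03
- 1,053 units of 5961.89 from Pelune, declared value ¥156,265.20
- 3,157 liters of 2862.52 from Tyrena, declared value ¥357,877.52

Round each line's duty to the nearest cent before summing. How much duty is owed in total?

¥3,594.10

Line 1 (4836.50, Drenon, 83 units, ¥2,773.03):
Base rate for 4836.50 is 30.5%.
Duty = ¥2,773.03 × 30.5% = ¥845.77.
Line 2 (5961.89, Pelune, 1,053 units, ¥156,265.20):
Base rate for 5961.89 is ¥2.61/unit.
5961.89 has an FTA preferential rate, but origin Pelune is not Tyrena; base rate stands.
Duty = 1,053 × ¥2.61 = ¥2,748.33.
Line 3 (2862.52, Tyrena, 3,157 liters, ¥357,877.52):
Base rate for 2862.52 is ¥2.83/liter.
Origin Tyrena qualifies under the Talova–Tyrena agreement and 2862.52 is covered: preferential rate Free applies instead.
The additional-duty order on 2862.52 targets Drenon, not Tyrena; it does not apply.
Duty = ¥357,877.52 × 0% = ¥0.00.
Total = ¥845.77 + ¥2,748.33 + ¥0.00 = ¥3,594.10.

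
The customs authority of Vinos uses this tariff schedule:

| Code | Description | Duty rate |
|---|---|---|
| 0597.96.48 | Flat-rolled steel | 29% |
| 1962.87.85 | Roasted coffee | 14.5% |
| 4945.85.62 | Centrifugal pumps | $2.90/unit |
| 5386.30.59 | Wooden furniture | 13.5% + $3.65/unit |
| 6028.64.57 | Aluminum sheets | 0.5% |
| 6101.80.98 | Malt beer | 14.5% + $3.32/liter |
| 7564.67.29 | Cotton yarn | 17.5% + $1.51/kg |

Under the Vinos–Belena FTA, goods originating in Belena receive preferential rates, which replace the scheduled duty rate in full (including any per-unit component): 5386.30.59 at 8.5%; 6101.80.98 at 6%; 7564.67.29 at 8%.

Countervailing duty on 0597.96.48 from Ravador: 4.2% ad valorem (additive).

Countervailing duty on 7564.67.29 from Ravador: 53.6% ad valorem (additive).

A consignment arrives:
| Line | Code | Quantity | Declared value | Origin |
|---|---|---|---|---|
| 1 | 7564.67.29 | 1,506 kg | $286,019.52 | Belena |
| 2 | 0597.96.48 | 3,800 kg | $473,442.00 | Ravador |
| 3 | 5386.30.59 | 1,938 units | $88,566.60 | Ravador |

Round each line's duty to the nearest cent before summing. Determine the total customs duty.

$199,094.49

Line 1 (7564.67.29, Belena, 1,506 kg, $286,019.52):
Base rate for 7564.67.29 is 17.5% + $1.51/kg.
Origin Belena qualifies under the Vinos–Belena agreement and 7564.67.29 is covered: preferential rate 8% applies instead.
The additional-duty order on 7564.67.29 targets Ravador, not Belena; it does not apply.
Duty = $286,019.52 × 8% = $22,881.56.
Line 2 (0597.96.48, Ravador, 3,800 kg, $473,442.00):
Base rate for 0597.96.48 is 29%.
Additional duty on 0597.96.48 from Ravador: +4.2%. Applied ad valorem rate: 29% + 4.2% = 33.2%.
Duty = $473,442.00 × 33.2% = $157,182.74.
Line 3 (5386.30.59, Ravador, 1,938 units, $88,566.60):
Base rate for 5386.30.59 is 13.5% + $3.65/unit.
5386.30.59 has an FTA preferential rate, but origin Ravador is not Belena; base rate stands.
Duty = $88,566.60 × 13.5% + 1,938 × $3.65 = $19,030.19.
Total = $22,881.56 + $157,182.74 + $19,030.19 = $199,094.49.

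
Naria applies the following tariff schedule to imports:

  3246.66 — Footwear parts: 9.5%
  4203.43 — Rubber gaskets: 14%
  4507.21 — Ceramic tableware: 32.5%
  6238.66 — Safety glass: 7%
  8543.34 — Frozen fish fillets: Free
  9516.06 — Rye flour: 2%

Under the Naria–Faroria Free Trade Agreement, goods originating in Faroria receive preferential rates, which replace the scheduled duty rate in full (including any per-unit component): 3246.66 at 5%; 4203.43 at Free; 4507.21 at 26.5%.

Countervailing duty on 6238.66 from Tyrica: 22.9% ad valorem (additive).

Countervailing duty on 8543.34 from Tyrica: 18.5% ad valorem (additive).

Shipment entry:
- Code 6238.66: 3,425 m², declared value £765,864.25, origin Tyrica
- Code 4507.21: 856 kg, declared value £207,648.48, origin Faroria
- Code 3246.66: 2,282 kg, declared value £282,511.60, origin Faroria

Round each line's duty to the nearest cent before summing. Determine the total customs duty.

£298,145.84

Line 1 (6238.66, Tyrica, 3,425 m², £765,864.25):
Base rate for 6238.66 is 7%.
Additional duty on 6238.66 from Tyrica: +22.9%. Applied ad valorem rate: 7% + 22.9% = 29.9%.
Duty = £765,864.25 × 29.9% = £228,993.41.
Line 2 (4507.21, Faroria, 856 kg, £207,648.48):
Base rate for 4507.21 is 32.5%.
Origin Faroria qualifies under the Naria–Faroria agreement and 4507.21 is covered: preferential rate 26.5% applies instead.
Duty = £207,648.48 × 26.5% = £55,026.85.
Line 3 (3246.66, Faroria, 2,282 kg, £282,511.60):
Base rate for 3246.66 is 9.5%.
Origin Faroria qualifies under the Naria–Faroria agreement and 3246.66 is covered: preferential rate 5% applies instead.
Duty = £282,511.60 × 5% = £14,125.58.
Total = £228,993.41 + £55,026.85 + £14,125.58 = £298,145.84.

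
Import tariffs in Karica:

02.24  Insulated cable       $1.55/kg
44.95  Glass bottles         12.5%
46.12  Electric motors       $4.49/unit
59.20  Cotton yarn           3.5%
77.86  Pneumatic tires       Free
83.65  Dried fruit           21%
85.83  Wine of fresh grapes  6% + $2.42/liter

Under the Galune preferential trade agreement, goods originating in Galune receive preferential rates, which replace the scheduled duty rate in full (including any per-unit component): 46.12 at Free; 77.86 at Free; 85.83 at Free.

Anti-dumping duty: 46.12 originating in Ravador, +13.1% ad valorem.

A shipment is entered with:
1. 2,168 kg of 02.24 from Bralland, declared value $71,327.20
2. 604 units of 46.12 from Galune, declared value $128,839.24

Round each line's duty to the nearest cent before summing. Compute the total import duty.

Line 1 (02.24, Bralland, 2,168 kg, $71,327.20):
Base rate for 02.24 is $1.55/kg.
Duty = 2,168 × $1.55 = $3,360.40.
Line 2 (46.12, Galune, 604 units, $128,839.24):
Base rate for 46.12 is $4.49/unit.
Origin Galune qualifies under the Karica–Galune agreement and 46.12 is covered: preferential rate Free applies instead.
The additional-duty order on 46.12 targets Ravador, not Galune; it does not apply.
Duty = $128,839.24 × 0% = $0.00.
Total = $3,360.40 + $0.00 = $3,360.40.

$3,360.40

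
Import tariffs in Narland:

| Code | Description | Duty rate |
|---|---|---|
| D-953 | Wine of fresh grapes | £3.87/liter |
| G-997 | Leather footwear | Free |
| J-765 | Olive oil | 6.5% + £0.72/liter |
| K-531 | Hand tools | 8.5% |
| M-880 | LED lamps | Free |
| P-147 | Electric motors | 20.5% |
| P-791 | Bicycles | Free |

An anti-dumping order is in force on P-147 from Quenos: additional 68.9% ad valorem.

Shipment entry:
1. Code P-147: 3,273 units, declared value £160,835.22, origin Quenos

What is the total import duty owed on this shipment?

Line 1 (P-147, Quenos, 3,273 units, £160,835.22):
Base rate for P-147 is 20.5%.
Additional duty on P-147 from Quenos: +68.9%. Applied ad valorem rate: 20.5% + 68.9% = 89.4%.
Duty = £160,835.22 × 89.4% = £143,786.69.

£143,786.69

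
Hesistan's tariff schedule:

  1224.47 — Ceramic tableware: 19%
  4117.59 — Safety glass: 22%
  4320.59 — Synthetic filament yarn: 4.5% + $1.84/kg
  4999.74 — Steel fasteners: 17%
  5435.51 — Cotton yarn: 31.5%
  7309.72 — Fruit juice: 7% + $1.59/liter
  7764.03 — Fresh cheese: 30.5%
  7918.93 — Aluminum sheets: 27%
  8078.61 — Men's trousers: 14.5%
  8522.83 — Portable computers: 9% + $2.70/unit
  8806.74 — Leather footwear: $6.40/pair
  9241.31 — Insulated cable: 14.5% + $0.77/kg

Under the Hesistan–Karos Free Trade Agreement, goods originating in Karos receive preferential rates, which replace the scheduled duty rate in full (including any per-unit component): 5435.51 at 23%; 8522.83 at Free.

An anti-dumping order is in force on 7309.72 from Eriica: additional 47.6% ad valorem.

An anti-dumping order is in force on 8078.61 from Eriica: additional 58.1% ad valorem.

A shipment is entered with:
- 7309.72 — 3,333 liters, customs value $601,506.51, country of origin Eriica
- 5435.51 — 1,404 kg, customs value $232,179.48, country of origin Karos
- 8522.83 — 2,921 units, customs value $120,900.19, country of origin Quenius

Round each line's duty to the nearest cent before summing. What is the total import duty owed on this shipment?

Line 1 (7309.72, Eriica, 3,333 liters, $601,506.51):
Base rate for 7309.72 is 7% + $1.59/liter.
Additional duty on 7309.72 from Eriica: +47.6%. Applied ad valorem rate: 7% + 47.6% = 54.6%.
Duty = $601,506.51 × 54.6% + 3,333 × $1.59 = $333,722.02.
Line 2 (5435.51, Karos, 1,404 kg, $232,179.48):
Base rate for 5435.51 is 31.5%.
Origin Karos qualifies under the Hesistan–Karos agreement and 5435.51 is covered: preferential rate 23% applies instead.
Duty = $232,179.48 × 23% = $53,401.28.
Line 3 (8522.83, Quenius, 2,921 units, $120,900.19):
Base rate for 8522.83 is 9% + $2.70/unit.
8522.83 has an FTA preferential rate, but origin Quenius is not Karos; base rate stands.
Duty = $120,900.19 × 9% + 2,921 × $2.70 = $18,767.72.
Total = $333,722.02 + $53,401.28 + $18,767.72 = $405,891.02.

$405,891.02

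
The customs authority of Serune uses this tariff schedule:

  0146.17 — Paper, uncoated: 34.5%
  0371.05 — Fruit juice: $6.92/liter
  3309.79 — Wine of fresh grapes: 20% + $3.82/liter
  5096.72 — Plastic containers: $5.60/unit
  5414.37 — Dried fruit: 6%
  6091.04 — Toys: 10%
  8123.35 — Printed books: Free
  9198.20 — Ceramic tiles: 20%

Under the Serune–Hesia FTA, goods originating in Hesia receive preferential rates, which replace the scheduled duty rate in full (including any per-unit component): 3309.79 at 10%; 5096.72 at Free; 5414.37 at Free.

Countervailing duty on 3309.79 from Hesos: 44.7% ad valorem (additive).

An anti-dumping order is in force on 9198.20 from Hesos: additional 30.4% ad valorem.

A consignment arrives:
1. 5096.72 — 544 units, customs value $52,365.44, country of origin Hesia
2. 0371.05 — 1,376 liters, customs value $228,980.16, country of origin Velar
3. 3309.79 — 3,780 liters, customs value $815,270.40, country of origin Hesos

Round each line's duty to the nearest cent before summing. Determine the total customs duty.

Line 1 (5096.72, Hesia, 544 units, $52,365.44):
Base rate for 5096.72 is $5.60/unit.
Origin Hesia qualifies under the Serune–Hesia agreement and 5096.72 is covered: preferential rate Free applies instead.
Duty = $52,365.44 × 0% = $0.00.
Line 2 (0371.05, Velar, 1,376 liters, $228,980.16):
Base rate for 0371.05 is $6.92/liter.
Duty = 1,376 × $6.92 = $9,521.92.
Line 3 (3309.79, Hesos, 3,780 liters, $815,270.40):
Base rate for 3309.79 is 20% + $3.82/liter.
3309.79 has an FTA preferential rate, but origin Hesos is not Hesia; base rate stands.
Additional duty on 3309.79 from Hesos: +44.7%. Applied ad valorem rate: 20% + 44.7% = 64.7%.
Duty = $815,270.40 × 64.7% + 3,780 × $3.82 = $541,919.55.
Total = $0.00 + $9,521.92 + $541,919.55 = $551,441.47.

$551,441.47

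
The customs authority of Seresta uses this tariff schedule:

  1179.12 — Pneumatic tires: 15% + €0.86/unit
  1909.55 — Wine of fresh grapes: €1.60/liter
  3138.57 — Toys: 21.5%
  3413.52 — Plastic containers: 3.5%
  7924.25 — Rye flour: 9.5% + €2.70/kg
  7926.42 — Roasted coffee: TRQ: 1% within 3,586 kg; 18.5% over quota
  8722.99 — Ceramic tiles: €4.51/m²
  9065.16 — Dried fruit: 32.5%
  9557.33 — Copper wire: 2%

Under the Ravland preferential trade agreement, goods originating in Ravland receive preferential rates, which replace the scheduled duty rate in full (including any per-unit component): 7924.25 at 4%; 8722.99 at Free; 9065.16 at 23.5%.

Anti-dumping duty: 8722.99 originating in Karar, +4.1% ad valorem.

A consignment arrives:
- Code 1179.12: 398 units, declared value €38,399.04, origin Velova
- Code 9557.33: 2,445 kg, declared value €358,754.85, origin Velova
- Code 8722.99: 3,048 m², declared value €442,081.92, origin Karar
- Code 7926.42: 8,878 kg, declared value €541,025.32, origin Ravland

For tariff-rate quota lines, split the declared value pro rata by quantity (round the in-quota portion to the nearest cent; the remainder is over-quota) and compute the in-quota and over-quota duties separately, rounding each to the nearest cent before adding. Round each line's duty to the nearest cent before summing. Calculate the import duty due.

€106,995.87

Line 1 (1179.12, Velova, 398 units, €38,399.04):
Base rate for 1179.12 is 15% + €0.86/unit.
Duty = €38,399.04 × 15% + 398 × €0.86 = €6,102.14.
Line 2 (9557.33, Velova, 2,445 kg, €358,754.85):
Base rate for 9557.33 is 2%.
Duty = €358,754.85 × 2% = €7,175.10.
Line 3 (8722.99, Karar, 3,048 m², €442,081.92):
Base rate for 8722.99 is €4.51/m².
8722.99 has an FTA preferential rate, but origin Karar is not Ravland; base rate stands.
Additional duty on 8722.99 from Karar: +4.1% ad valorem. Applied ad valorem rate = 4.1%.
Duty = €442,081.92 × 4.1% + 3,048 × €4.51 = €31,871.84.
Line 4 (7926.42, Ravland, 8,878 kg, €541,025.32):
Code 7926.42 is under a tariff-rate quota (threshold 3,586 kg). In-quota: 3,586 kg at 1%; over-quota: 5,292 kg at 18.5%.
Pro-rata value split: in-quota = €541,025.32 × 3,586/8,878 = €218,530.84; over-quota = €541,025.32 − €218,530.84 = €322,494.48.
In-quota duty = €218,530.84 × 1% = €2,185.31. Over-quota duty = €322,494.48 × 18.5% = €59,661.48.
Line duty = €2,185.31 + €59,661.48 = €61,846.79.
Total = €6,102.14 + €7,175.10 + €31,871.84 + €61,846.79 = €106,995.87.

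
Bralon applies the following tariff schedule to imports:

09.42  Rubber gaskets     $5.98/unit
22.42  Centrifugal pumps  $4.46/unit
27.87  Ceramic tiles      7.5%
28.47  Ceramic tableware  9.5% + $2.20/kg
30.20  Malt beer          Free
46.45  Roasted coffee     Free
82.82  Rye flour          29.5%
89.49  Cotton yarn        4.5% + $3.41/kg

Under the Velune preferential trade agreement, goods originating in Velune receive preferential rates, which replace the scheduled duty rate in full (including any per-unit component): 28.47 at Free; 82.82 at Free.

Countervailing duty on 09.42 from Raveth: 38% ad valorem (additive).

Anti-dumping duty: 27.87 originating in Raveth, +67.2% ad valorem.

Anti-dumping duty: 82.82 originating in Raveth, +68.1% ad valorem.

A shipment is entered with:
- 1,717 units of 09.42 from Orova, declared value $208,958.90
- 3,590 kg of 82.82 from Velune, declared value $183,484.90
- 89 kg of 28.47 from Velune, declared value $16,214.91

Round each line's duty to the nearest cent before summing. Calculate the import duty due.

$10,267.66

Line 1 (09.42, Orova, 1,717 units, $208,958.90):
Base rate for 09.42 is $5.98/unit.
The additional-duty order on 09.42 targets Raveth, not Orova; it does not apply.
Duty = 1,717 × $5.98 = $10,267.66.
Line 2 (82.82, Velune, 3,590 kg, $183,484.90):
Base rate for 82.82 is 29.5%.
Origin Velune qualifies under the Bralon–Velune agreement and 82.82 is covered: preferential rate Free applies instead.
The additional-duty order on 82.82 targets Raveth, not Velune; it does not apply.
Duty = $183,484.90 × 0% = $0.00.
Line 3 (28.47, Velune, 89 kg, $16,214.91):
Base rate for 28.47 is 9.5% + $2.20/kg.
Origin Velune qualifies under the Bralon–Velune agreement and 28.47 is covered: preferential rate Free applies instead.
Duty = $16,214.91 × 0% = $0.00.
Total = $10,267.66 + $0.00 + $0.00 = $10,267.66.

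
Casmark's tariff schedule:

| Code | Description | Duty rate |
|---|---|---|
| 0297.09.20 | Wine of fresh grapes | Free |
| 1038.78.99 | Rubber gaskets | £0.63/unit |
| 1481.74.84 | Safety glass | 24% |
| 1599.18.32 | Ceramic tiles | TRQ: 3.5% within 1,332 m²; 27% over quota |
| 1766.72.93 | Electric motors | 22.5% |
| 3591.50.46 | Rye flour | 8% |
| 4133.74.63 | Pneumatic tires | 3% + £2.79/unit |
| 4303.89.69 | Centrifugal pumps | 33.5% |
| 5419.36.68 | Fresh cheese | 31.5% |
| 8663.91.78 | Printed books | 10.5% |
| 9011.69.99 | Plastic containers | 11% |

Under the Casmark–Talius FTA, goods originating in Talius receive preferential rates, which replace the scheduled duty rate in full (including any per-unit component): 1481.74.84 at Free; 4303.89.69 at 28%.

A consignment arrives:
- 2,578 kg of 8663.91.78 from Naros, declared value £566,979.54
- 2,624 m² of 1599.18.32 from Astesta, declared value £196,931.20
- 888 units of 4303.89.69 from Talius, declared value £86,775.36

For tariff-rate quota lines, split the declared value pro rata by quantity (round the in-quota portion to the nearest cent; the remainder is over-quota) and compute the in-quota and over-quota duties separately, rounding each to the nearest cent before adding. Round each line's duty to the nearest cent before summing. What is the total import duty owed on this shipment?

£113,509.22

Line 1 (8663.91.78, Naros, 2,578 kg, £566,979.54):
Base rate for 8663.91.78 is 10.5%.
Duty = £566,979.54 × 10.5% = £59,532.85.
Line 2 (1599.18.32, Astesta, 2,624 m², £196,931.20):
Code 1599.18.32 is under a tariff-rate quota (threshold 1,332 m²). In-quota: 1,332 m² at 3.5%; over-quota: 1,292 m² at 27%.
Pro-rata value split: in-quota = £196,931.20 × 1,332/2,624 = £99,966.60; over-quota = £196,931.20 − £99,966.60 = £96,964.60.
In-quota duty = £99,966.60 × 3.5% = £3,498.83. Over-quota duty = £96,964.60 × 27% = £26,180.44.
Line duty = £3,498.83 + £26,180.44 = £29,679.27.
Line 3 (4303.89.69, Talius, 888 units, £86,775.36):
Base rate for 4303.89.69 is 33.5%.
Origin Talius qualifies under the Casmark–Talius agreement and 4303.89.69 is covered: preferential rate 28% applies instead.
Duty = £86,775.36 × 28% = £24,297.10.
Total = £59,532.85 + £29,679.27 + £24,297.10 = £113,509.22.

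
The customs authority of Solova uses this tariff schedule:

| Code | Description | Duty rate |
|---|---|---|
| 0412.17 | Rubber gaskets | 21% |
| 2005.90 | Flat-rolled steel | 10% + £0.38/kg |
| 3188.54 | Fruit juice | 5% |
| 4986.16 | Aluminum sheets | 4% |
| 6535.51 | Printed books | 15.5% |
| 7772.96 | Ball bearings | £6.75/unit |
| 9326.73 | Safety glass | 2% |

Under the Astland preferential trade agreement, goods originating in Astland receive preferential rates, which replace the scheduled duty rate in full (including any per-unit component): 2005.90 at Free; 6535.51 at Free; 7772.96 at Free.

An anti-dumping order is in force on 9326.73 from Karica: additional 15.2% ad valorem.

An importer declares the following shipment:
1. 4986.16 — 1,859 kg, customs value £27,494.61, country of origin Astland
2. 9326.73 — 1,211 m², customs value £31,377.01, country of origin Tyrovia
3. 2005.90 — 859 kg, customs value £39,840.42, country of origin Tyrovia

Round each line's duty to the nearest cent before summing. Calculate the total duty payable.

Line 1 (4986.16, Astland, 1,859 kg, £27,494.61):
Base rate for 4986.16 is 4%.
Origin Astland is the FTA partner but 4986.16 is not on the preference list; base rate stands.
Duty = £27,494.61 × 4% = £1,099.78.
Line 2 (9326.73, Tyrovia, 1,211 m², £31,377.01):
Base rate for 9326.73 is 2%.
The additional-duty order on 9326.73 targets Karica, not Tyrovia; it does not apply.
Duty = £31,377.01 × 2% = £627.54.
Line 3 (2005.90, Tyrovia, 859 kg, £39,840.42):
Base rate for 2005.90 is 10% + £0.38/kg.
2005.90 has an FTA preferential rate, but origin Tyrovia is not Astland; base rate stands.
Duty = £39,840.42 × 10% + 859 × £0.38 = £4,310.46.
Total = £1,099.78 + £627.54 + £4,310.46 = £6,037.78.

£6,037.78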